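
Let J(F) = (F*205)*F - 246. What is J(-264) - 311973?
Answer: 13975461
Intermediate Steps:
J(F) = -246 + 205*F² (J(F) = (205*F)*F - 246 = 205*F² - 246 = -246 + 205*F²)
J(-264) - 311973 = (-246 + 205*(-264)²) - 311973 = (-246 + 205*69696) - 311973 = (-246 + 14287680) - 311973 = 14287434 - 311973 = 13975461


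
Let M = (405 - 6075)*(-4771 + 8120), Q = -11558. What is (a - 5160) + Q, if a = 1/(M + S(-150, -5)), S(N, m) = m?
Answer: -317455343531/18988835 ≈ -16718.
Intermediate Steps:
M = -18988830 (M = -5670*3349 = -18988830)
a = -1/18988835 (a = 1/(-18988830 - 5) = 1/(-18988835) = -1/18988835 ≈ -5.2663e-8)
(a - 5160) + Q = (-1/18988835 - 5160) - 11558 = -97982388601/18988835 - 11558 = -317455343531/18988835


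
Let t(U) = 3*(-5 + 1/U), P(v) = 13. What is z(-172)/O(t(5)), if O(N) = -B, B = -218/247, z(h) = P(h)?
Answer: 3211/218 ≈ 14.729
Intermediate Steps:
z(h) = 13
B = -218/247 (B = -218*1/247 = -218/247 ≈ -0.88259)
t(U) = -15 + 3/U
O(N) = 218/247 (O(N) = -1*(-218/247) = 218/247)
z(-172)/O(t(5)) = 13/(218/247) = 13*(247/218) = 3211/218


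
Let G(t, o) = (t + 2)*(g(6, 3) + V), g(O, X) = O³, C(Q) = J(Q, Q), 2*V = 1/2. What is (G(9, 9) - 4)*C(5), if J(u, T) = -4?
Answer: -9499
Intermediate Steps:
V = ¼ (V = (½)/2 = (½)*(½) = ¼ ≈ 0.25000)
C(Q) = -4
G(t, o) = 865/2 + 865*t/4 (G(t, o) = (t + 2)*(6³ + ¼) = (2 + t)*(216 + ¼) = (2 + t)*(865/4) = 865/2 + 865*t/4)
(G(9, 9) - 4)*C(5) = ((865/2 + (865/4)*9) - 4)*(-4) = ((865/2 + 7785/4) - 4)*(-4) = (9515/4 - 4)*(-4) = (9499/4)*(-4) = -9499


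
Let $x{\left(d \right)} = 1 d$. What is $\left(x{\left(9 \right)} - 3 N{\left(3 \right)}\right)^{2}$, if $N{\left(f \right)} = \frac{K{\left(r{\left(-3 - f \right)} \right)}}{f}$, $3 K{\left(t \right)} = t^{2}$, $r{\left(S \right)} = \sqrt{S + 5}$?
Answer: $\frac{784}{9} \approx 87.111$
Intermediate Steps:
$r{\left(S \right)} = \sqrt{5 + S}$
$K{\left(t \right)} = \frac{t^{2}}{3}$
$N{\left(f \right)} = \frac{\frac{2}{3} - \frac{f}{3}}{f}$ ($N{\left(f \right)} = \frac{\frac{1}{3} \left(\sqrt{5 - \left(3 + f\right)}\right)^{2}}{f} = \frac{\frac{1}{3} \left(\sqrt{2 - f}\right)^{2}}{f} = \frac{\frac{1}{3} \left(2 - f\right)}{f} = \frac{\frac{2}{3} - \frac{f}{3}}{f}$)
$x{\left(d \right)} = d$
$\left(x{\left(9 \right)} - 3 N{\left(3 \right)}\right)^{2} = \left(9 - 3 \frac{2 - 3}{3 \cdot 3}\right)^{2} = \left(9 - 3 \cdot \frac{1}{3} \cdot \frac{1}{3} \left(2 - 3\right)\right)^{2} = \left(9 - 3 \cdot \frac{1}{3} \cdot \frac{1}{3} \left(-1\right)\right)^{2} = \left(9 - - \frac{1}{3}\right)^{2} = \left(9 + \frac{1}{3}\right)^{2} = \left(\frac{28}{3}\right)^{2} = \frac{784}{9}$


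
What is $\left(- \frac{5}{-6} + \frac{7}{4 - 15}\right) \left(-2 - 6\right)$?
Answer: $- \frac{52}{33} \approx -1.5758$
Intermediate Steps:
$\left(- \frac{5}{-6} + \frac{7}{4 - 15}\right) \left(-2 - 6\right) = \left(\left(-5\right) \left(- \frac{1}{6}\right) + \frac{7}{4 - 15}\right) \left(-8\right) = \left(\frac{5}{6} + \frac{7}{-11}\right) \left(-8\right) = \left(\frac{5}{6} + 7 \left(- \frac{1}{11}\right)\right) \left(-8\right) = \left(\frac{5}{6} - \frac{7}{11}\right) \left(-8\right) = \frac{13}{66} \left(-8\right) = - \frac{52}{33}$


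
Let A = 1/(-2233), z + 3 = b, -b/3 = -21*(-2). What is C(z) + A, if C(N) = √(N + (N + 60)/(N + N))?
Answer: -1/2233 + I*√952106/86 ≈ -0.00044783 + 11.346*I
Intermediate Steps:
b = -126 (b = -(-63)*(-2) = -3*42 = -126)
z = -129 (z = -3 - 126 = -129)
C(N) = √(N + (60 + N)/(2*N)) (C(N) = √(N + (60 + N)/((2*N))) = √(N + (60 + N)*(1/(2*N))) = √(N + (60 + N)/(2*N)))
A = -1/2233 ≈ -0.00044783
C(z) + A = √(2 + 4*(-129) + 120/(-129))/2 - 1/2233 = √(2 - 516 + 120*(-1/129))/2 - 1/2233 = √(2 - 516 - 40/43)/2 - 1/2233 = √(-22142/43)/2 - 1/2233 = (I*√952106/43)/2 - 1/2233 = I*√952106/86 - 1/2233 = -1/2233 + I*√952106/86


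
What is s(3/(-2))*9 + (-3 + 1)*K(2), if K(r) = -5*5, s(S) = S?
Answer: 73/2 ≈ 36.500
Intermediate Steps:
K(r) = -25
s(3/(-2))*9 + (-3 + 1)*K(2) = (3/(-2))*9 + (-3 + 1)*(-25) = (3*(-1/2))*9 - 2*(-25) = -3/2*9 + 50 = -27/2 + 50 = 73/2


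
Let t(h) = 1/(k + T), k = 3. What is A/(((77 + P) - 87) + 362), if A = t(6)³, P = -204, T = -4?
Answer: -1/148 ≈ -0.0067568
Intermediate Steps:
t(h) = -1 (t(h) = 1/(3 - 4) = 1/(-1) = -1)
A = -1 (A = (-1)³ = -1)
A/(((77 + P) - 87) + 362) = -1/(((77 - 204) - 87) + 362) = -1/((-127 - 87) + 362) = -1/(-214 + 362) = -1/148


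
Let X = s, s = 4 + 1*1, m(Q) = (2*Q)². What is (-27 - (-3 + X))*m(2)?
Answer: -464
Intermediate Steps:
m(Q) = 4*Q²
s = 5 (s = 4 + 1 = 5)
X = 5
(-27 - (-3 + X))*m(2) = (-27 - (-3 + 5))*(4*2²) = (-27 - 1*2)*(4*4) = (-27 - 2)*16 = -29*16 = -464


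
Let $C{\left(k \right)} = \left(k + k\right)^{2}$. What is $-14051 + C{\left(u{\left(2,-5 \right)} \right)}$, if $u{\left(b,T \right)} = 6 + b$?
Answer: $-13795$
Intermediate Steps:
$C{\left(k \right)} = 4 k^{2}$ ($C{\left(k \right)} = \left(2 k\right)^{2} = 4 k^{2}$)
$-14051 + C{\left(u{\left(2,-5 \right)} \right)} = -14051 + 4 \left(6 + 2\right)^{2} = -14051 + 4 \cdot 8^{2} = -14051 + 4 \cdot 64 = -14051 + 256 = -13795$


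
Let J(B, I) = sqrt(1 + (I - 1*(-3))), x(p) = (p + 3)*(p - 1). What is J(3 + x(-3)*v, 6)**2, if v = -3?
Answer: 10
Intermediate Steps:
x(p) = (-1 + p)*(3 + p) (x(p) = (3 + p)*(-1 + p) = (-1 + p)*(3 + p))
J(B, I) = sqrt(4 + I) (J(B, I) = sqrt(1 + (I + 3)) = sqrt(1 + (3 + I)) = sqrt(4 + I))
J(3 + x(-3)*v, 6)**2 = (sqrt(4 + 6))**2 = (sqrt(10))**2 = 10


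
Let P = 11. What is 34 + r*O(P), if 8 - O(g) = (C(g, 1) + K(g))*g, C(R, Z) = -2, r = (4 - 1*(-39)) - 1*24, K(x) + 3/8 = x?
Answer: -12933/8 ≈ -1616.6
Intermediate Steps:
K(x) = -3/8 + x
r = 19 (r = (4 + 39) - 24 = 43 - 24 = 19)
O(g) = 8 - g*(-19/8 + g) (O(g) = 8 - (-2 + (-3/8 + g))*g = 8 - (-19/8 + g)*g = 8 - g*(-19/8 + g))
34 + r*O(P) = 34 + 19*(8 - 1*11² + (19/8)*11) = 34 + 19*(8 - 1*121 + 209/8) = 34 + 19*(8 - 121 + 209/8) = 34 + 19*(-695/8) = 34 - 13205/8 = -12933/8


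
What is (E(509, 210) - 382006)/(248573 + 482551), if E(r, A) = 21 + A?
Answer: -381775/731124 ≈ -0.52218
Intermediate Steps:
(E(509, 210) - 382006)/(248573 + 482551) = ((21 + 210) - 382006)/(248573 + 482551) = (231 - 382006)/731124 = -381775*1/731124 = -381775/731124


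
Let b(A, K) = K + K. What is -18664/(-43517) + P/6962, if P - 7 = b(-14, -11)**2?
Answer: 151305615/302965354 ≈ 0.49942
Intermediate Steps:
b(A, K) = 2*K
P = 491 (P = 7 + (2*(-11))**2 = 7 + (-22)**2 = 7 + 484 = 491)
-18664/(-43517) + P/6962 = -18664/(-43517) + 491/6962 = -18664*(-1/43517) + 491*(1/6962) = 18664/43517 + 491/6962 = 151305615/302965354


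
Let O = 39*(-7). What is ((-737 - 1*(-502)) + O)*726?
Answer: -368808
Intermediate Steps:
O = -273
((-737 - 1*(-502)) + O)*726 = ((-737 - 1*(-502)) - 273)*726 = ((-737 + 502) - 273)*726 = (-235 - 273)*726 = -508*726 = -368808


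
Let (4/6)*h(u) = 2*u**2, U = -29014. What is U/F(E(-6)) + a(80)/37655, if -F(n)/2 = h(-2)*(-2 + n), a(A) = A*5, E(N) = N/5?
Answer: -546245725/1445952 ≈ -377.78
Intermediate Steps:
E(N) = N/5 (E(N) = N*(1/5) = N/5)
a(A) = 5*A
h(u) = 3*u**2 (h(u) = 3*(2*u**2)/2 = 3*u**2)
F(n) = 48 - 24*n (F(n) = -2*3*(-2)**2*(-2 + n) = -2*3*4*(-2 + n) = -24*(-2 + n) = -2*(-24 + 12*n) = 48 - 24*n)
U/F(E(-6)) + a(80)/37655 = -29014/(48 - 24*(-6)/5) + (5*80)/37655 = -29014/(48 - 24*(-6/5)) + 400*(1/37655) = -29014/(48 + 144/5) + 80/7531 = -29014/384/5 + 80/7531 = -29014*5/384 + 80/7531 = -72535/192 + 80/7531 = -546245725/1445952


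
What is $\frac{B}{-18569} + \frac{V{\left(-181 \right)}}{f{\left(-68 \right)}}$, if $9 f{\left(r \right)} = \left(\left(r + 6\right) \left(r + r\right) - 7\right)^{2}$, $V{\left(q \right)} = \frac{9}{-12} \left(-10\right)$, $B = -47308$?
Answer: $\frac{1343181064363}{527215690250} \approx 2.5477$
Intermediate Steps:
$V{\left(q \right)} = \frac{15}{2}$ ($V{\left(q \right)} = 9 \left(- \frac{1}{12}\right) \left(-10\right) = \left(- \frac{3}{4}\right) \left(-10\right) = \frac{15}{2}$)
$f{\left(r \right)} = \frac{\left(-7 + 2 r \left(6 + r\right)\right)^{2}}{9}$ ($f{\left(r \right)} = \frac{\left(\left(r + 6\right) \left(r + r\right) - 7\right)^{2}}{9} = \frac{\left(\left(6 + r\right) 2 r - 7\right)^{2}}{9} = \frac{\left(2 r \left(6 + r\right) - 7\right)^{2}}{9} = \frac{\left(-7 + 2 r \left(6 + r\right)\right)^{2}}{9}$)
$\frac{B}{-18569} + \frac{V{\left(-181 \right)}}{f{\left(-68 \right)}} = - \frac{47308}{-18569} + \frac{15}{2 \frac{\left(-7 + 2 \left(-68\right)^{2} + 12 \left(-68\right)\right)^{2}}{9}} = \left(-47308\right) \left(- \frac{1}{18569}\right) + \frac{15}{2 \frac{\left(-7 + 2 \cdot 4624 - 816\right)^{2}}{9}} = \frac{47308}{18569} + \frac{15}{2 \frac{\left(-7 + 9248 - 816\right)^{2}}{9}} = \frac{47308}{18569} + \frac{15}{2 \frac{8425^{2}}{9}} = \frac{47308}{18569} + \frac{15}{2 \cdot \frac{1}{9} \cdot 70980625} = \frac{47308}{18569} + \frac{15}{2 \cdot \frac{70980625}{9}} = \frac{47308}{18569} + \frac{15}{2} \cdot \frac{9}{70980625} = \frac{47308}{18569} + \frac{27}{28392250} = \frac{1343181064363}{527215690250}$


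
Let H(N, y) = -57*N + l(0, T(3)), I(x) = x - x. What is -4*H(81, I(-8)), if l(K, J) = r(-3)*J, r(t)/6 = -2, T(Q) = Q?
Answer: 18612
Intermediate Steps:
r(t) = -12 (r(t) = 6*(-2) = -12)
I(x) = 0
l(K, J) = -12*J
H(N, y) = -36 - 57*N (H(N, y) = -57*N - 12*3 = -57*N - 36 = -36 - 57*N)
-4*H(81, I(-8)) = -4*(-36 - 57*81) = -4*(-36 - 4617) = -4*(-4653) = 18612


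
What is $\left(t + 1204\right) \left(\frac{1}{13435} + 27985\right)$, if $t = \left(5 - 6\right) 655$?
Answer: $\frac{206412183324}{13435} \approx 1.5364 \cdot 10^{7}$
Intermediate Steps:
$t = -655$ ($t = \left(5 - 6\right) 655 = \left(-1\right) 655 = -655$)
$\left(t + 1204\right) \left(\frac{1}{13435} + 27985\right) = \left(-655 + 1204\right) \left(\frac{1}{13435} + 27985\right) = 549 \left(\frac{1}{13435} + 27985\right) = 549 \cdot \frac{375978476}{13435} = \frac{206412183324}{13435}$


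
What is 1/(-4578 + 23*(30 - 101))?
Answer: -1/6211 ≈ -0.00016100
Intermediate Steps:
1/(-4578 + 23*(30 - 101)) = 1/(-4578 + 23*(-71)) = 1/(-4578 - 1633) = 1/(-6211) = -1/6211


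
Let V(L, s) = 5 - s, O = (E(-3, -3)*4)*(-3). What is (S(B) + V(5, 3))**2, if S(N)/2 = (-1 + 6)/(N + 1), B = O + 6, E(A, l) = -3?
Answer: 9216/1849 ≈ 4.9843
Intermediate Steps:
O = 36 (O = -3*4*(-3) = -12*(-3) = 36)
B = 42 (B = 36 + 6 = 42)
S(N) = 10/(1 + N) (S(N) = 2*((-1 + 6)/(N + 1)) = 2*(5/(1 + N)) = 10/(1 + N))
(S(B) + V(5, 3))**2 = (10/(1 + 42) + (5 - 1*3))**2 = (10/43 + (5 - 3))**2 = (10*(1/43) + 2)**2 = (10/43 + 2)**2 = (96/43)**2 = 9216/1849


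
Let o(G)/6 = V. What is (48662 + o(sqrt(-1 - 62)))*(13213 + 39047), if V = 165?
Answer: 2594813520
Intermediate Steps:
o(G) = 990 (o(G) = 6*165 = 990)
(48662 + o(sqrt(-1 - 62)))*(13213 + 39047) = (48662 + 990)*(13213 + 39047) = 49652*52260 = 2594813520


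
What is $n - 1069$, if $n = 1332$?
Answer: $263$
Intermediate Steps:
$n - 1069 = 1332 - 1069 = 263$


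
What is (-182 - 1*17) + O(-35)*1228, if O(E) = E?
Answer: -43179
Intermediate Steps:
(-182 - 1*17) + O(-35)*1228 = (-182 - 1*17) - 35*1228 = (-182 - 17) - 42980 = -199 - 42980 = -43179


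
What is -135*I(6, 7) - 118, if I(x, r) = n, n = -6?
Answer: 692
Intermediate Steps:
I(x, r) = -6
-135*I(6, 7) - 118 = -135*(-6) - 118 = 810 - 118 = 692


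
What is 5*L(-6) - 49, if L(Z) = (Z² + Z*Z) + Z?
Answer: 281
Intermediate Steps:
L(Z) = Z + 2*Z² (L(Z) = (Z² + Z²) + Z = 2*Z² + Z = Z + 2*Z²)
5*L(-6) - 49 = 5*(-6*(1 + 2*(-6))) - 49 = 5*(-6*(1 - 12)) - 49 = 5*(-6*(-11)) - 49 = 5*66 - 49 = 330 - 49 = 281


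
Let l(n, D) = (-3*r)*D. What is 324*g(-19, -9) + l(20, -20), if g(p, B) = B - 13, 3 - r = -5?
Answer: -6648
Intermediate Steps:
r = 8 (r = 3 - 1*(-5) = 3 + 5 = 8)
g(p, B) = -13 + B
l(n, D) = -24*D (l(n, D) = (-3*8)*D = -24*D)
324*g(-19, -9) + l(20, -20) = 324*(-13 - 9) - 24*(-20) = 324*(-22) + 480 = -7128 + 480 = -6648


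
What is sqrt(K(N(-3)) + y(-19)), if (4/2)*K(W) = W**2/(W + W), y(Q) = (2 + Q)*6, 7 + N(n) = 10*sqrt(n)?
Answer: sqrt(-415 + 10*I*sqrt(3))/2 ≈ 0.21251 + 10.188*I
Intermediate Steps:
N(n) = -7 + 10*sqrt(n)
y(Q) = 12 + 6*Q
K(W) = W/4 (K(W) = (W**2/(W + W))/2 = (W**2/((2*W)))/2 = ((1/(2*W))*W**2)/2 = (W/2)/2 = W/4)
sqrt(K(N(-3)) + y(-19)) = sqrt((-7 + 10*sqrt(-3))/4 + (12 + 6*(-19))) = sqrt((-7 + 10*(I*sqrt(3)))/4 + (12 - 114)) = sqrt((-7 + 10*I*sqrt(3))/4 - 102) = sqrt((-7/4 + 5*I*sqrt(3)/2) - 102) = sqrt(-415/4 + 5*I*sqrt(3)/2)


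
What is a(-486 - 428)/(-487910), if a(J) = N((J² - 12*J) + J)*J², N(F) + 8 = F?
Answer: -353139432516/243955 ≈ -1.4476e+6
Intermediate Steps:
N(F) = -8 + F
a(J) = J²*(-8 + J² - 11*J) (a(J) = (-8 + ((J² - 12*J) + J))*J² = (-8 + (J² - 11*J))*J² = (-8 + J² - 11*J)*J² = J²*(-8 + J² - 11*J))
a(-486 - 428)/(-487910) = ((-486 - 428)²*(-8 + (-486 - 428)*(-11 + (-486 - 428))))/(-487910) = ((-914)²*(-8 - 914*(-11 - 914)))*(-1/487910) = (835396*(-8 - 914*(-925)))*(-1/487910) = (835396*(-8 + 845450))*(-1/487910) = (835396*845442)*(-1/487910) = 706278865032*(-1/487910) = -353139432516/243955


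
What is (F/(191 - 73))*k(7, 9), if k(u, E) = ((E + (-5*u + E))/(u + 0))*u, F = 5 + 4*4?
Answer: -357/118 ≈ -3.0254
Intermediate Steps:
F = 21 (F = 5 + 16 = 21)
k(u, E) = -5*u + 2*E (k(u, E) = ((E + (E - 5*u))/u)*u = ((-5*u + 2*E)/u)*u = -5*u + 2*E)
(F/(191 - 73))*k(7, 9) = (21/(191 - 73))*(-5*7 + 2*9) = (21/118)*(-35 + 18) = ((1/118)*21)*(-17) = (21/118)*(-17) = -357/118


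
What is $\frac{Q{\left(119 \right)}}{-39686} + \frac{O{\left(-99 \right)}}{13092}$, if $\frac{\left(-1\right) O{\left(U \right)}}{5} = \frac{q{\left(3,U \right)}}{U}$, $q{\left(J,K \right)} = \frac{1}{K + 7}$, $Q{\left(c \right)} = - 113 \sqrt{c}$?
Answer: $- \frac{5}{119241936} + \frac{113 \sqrt{119}}{39686} \approx 0.031061$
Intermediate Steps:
$q{\left(J,K \right)} = \frac{1}{7 + K}$
$O{\left(U \right)} = - \frac{5}{U \left(7 + U\right)}$ ($O{\left(U \right)} = - 5 \frac{1}{\left(7 + U\right) U} = - 5 \frac{1}{U \left(7 + U\right)} = - \frac{5}{U \left(7 + U\right)}$)
$\frac{Q{\left(119 \right)}}{-39686} + \frac{O{\left(-99 \right)}}{13092} = \frac{\left(-113\right) \sqrt{119}}{-39686} + \frac{\left(-5\right) \frac{1}{-99} \frac{1}{7 - 99}}{13092} = - 113 \sqrt{119} \left(- \frac{1}{39686}\right) + \left(-5\right) \left(- \frac{1}{99}\right) \frac{1}{-92} \cdot \frac{1}{13092} = \frac{113 \sqrt{119}}{39686} + \left(-5\right) \left(- \frac{1}{99}\right) \left(- \frac{1}{92}\right) \frac{1}{13092} = \frac{113 \sqrt{119}}{39686} - \frac{5}{119241936} = - \frac{5}{119241936} + \frac{113 \sqrt{119}}{39686}$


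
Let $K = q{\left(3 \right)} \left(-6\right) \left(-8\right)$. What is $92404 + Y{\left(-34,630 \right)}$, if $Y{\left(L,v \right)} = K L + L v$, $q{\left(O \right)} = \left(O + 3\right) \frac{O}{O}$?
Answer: $61192$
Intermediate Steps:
$q{\left(O \right)} = 3 + O$ ($q{\left(O \right)} = \left(3 + O\right) 1 = 3 + O$)
$K = 288$ ($K = \left(3 + 3\right) \left(-6\right) \left(-8\right) = 6 \left(-6\right) \left(-8\right) = \left(-36\right) \left(-8\right) = 288$)
$Y{\left(L,v \right)} = 288 L + L v$
$92404 + Y{\left(-34,630 \right)} = 92404 - 34 \left(288 + 630\right) = 92404 - 31212 = 61192$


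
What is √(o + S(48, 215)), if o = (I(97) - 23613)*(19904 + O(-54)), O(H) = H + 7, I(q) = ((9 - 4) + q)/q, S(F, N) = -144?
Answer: 3*I*√490169805023/97 ≈ 21653.0*I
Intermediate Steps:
I(q) = (5 + q)/q
O(H) = 7 + H
o = -45479658663/97 (o = ((5 + 97)/97 - 23613)*(19904 + (7 - 54)) = ((1/97)*102 - 23613)*(19904 - 47) = (102/97 - 23613)*19857 = -2290359/97*19857 = -45479658663/97 ≈ -4.6886e+8)
√(o + S(48, 215)) = √(-45479658663/97 - 144) = √(-45479672631/97) = 3*I*√490169805023/97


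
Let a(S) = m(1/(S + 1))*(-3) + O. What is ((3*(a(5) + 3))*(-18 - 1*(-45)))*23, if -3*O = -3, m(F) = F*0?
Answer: 7452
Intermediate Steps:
m(F) = 0
O = 1 (O = -⅓*(-3) = 1)
a(S) = 1 (a(S) = 0*(-3) + 1 = 0 + 1 = 1)
((3*(a(5) + 3))*(-18 - 1*(-45)))*23 = ((3*(1 + 3))*(-18 - 1*(-45)))*23 = ((3*4)*(-18 + 45))*23 = (12*27)*23 = 324*23 = 7452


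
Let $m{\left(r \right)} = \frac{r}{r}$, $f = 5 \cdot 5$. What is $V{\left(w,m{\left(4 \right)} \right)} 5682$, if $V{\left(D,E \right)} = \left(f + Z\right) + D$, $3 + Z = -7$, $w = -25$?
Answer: $-56820$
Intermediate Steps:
$f = 25$
$m{\left(r \right)} = 1$
$Z = -10$ ($Z = -3 - 7 = -10$)
$V{\left(D,E \right)} = 15 + D$ ($V{\left(D,E \right)} = \left(25 - 10\right) + D = 15 + D$)
$V{\left(w,m{\left(4 \right)} \right)} 5682 = \left(15 - 25\right) 5682 = \left(-10\right) 5682 = -56820$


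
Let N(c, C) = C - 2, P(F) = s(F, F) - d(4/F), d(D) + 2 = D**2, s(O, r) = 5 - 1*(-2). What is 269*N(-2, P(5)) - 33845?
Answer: -803354/25 ≈ -32134.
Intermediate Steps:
s(O, r) = 7 (s(O, r) = 5 + 2 = 7)
d(D) = -2 + D**2
P(F) = 9 - 16/F**2 (P(F) = 7 - (-2 + (4/F)**2) = 7 - (-2 + 16/F**2) = 7 + (2 - 16/F**2) = 9 - 16/F**2)
N(c, C) = -2 + C
269*N(-2, P(5)) - 33845 = 269*(-2 + (9 - 16/5**2)) - 33845 = 269*(-2 + (9 - 16*1/25)) - 33845 = 269*(-2 + (9 - 16/25)) - 33845 = 269*(-2 + 209/25) - 33845 = 269*(159/25) - 33845 = 42771/25 - 33845 = -803354/25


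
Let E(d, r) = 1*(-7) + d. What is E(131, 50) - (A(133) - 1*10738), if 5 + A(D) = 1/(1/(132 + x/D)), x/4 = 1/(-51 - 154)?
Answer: 292689779/27265 ≈ 10735.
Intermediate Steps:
E(d, r) = -7 + d
x = -4/205 (x = 4/(-51 - 154) = 4/(-205) = 4*(-1/205) = -4/205 ≈ -0.019512)
A(D) = 127 - 4/(205*D) (A(D) = -5 + 1/(1/(132 - 4/(205*D))) = -5 + (132 - 4/(205*D)) = 127 - 4/(205*D))
E(131, 50) - (A(133) - 1*10738) = (-7 + 131) - ((127 - 4/205/133) - 1*10738) = 124 - ((127 - 4/205*1/133) - 10738) = 124 - ((127 - 4/27265) - 10738) = 124 - (3462651/27265 - 10738) = 124 - 1*(-289308919/27265) = 124 + 289308919/27265 = 292689779/27265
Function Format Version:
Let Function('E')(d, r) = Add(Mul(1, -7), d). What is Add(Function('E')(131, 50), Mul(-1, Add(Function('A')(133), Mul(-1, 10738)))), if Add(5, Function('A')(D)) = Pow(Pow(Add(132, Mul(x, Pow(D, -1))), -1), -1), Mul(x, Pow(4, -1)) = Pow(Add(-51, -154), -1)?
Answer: Rational(292689779, 27265) ≈ 10735.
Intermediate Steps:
Function('E')(d, r) = Add(-7, d)
x = Rational(-4, 205) (x = Mul(4, Pow(Add(-51, -154), -1)) = Mul(4, Pow(-205, -1)) = Mul(4, Rational(-1, 205)) = Rational(-4, 205) ≈ -0.019512)
Function('A')(D) = Add(127, Mul(Rational(-4, 205), Pow(D, -1))) (Function('A')(D) = Add(-5, Pow(Pow(Add(132, Mul(Rational(-4, 205), Pow(D, -1))), -1), -1)) = Add(-5, Add(132, Mul(Rational(-4, 205), Pow(D, -1)))) = Add(127, Mul(Rational(-4, 205), Pow(D, -1))))
Add(Function('E')(131, 50), Mul(-1, Add(Function('A')(133), Mul(-1, 10738)))) = Add(Add(-7, 131), Mul(-1, Add(Add(127, Mul(Rational(-4, 205), Pow(133, -1))), Mul(-1, 10738)))) = Add(124, Mul(-1, Add(Add(127, Mul(Rational(-4, 205), Rational(1, 133))), -10738))) = Add(124, Mul(-1, Add(Add(127, Rational(-4, 27265)), -10738))) = Add(124, Mul(-1, Add(Rational(3462651, 27265), -10738))) = Add(124, Mul(-1, Rational(-289308919, 27265))) = Add(124, Rational(289308919, 27265)) = Rational(292689779, 27265)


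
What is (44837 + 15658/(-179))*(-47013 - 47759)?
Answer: -759139357380/179 ≈ -4.2410e+9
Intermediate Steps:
(44837 + 15658/(-179))*(-47013 - 47759) = (44837 + 15658*(-1/179))*(-94772) = (44837 - 15658/179)*(-94772) = (8010165/179)*(-94772) = -759139357380/179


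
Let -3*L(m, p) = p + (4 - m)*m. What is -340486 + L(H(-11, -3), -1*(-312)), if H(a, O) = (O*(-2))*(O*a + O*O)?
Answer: -319758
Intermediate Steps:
H(a, O) = -2*O*(O² + O*a) (H(a, O) = (-2*O)*(O*a + O²) = (-2*O)*(O² + O*a) = -2*O*(O² + O*a))
L(m, p) = -p/3 - m*(4 - m)/3 (L(m, p) = -(p + (4 - m)*m)/3 = -(p + m*(4 - m))/3 = -p/3 - m*(4 - m)/3)
-340486 + L(H(-11, -3), -1*(-312)) = -340486 + (-8*(-3)²*(-1*(-3) - 1*(-11))/3 - (-1)*(-312)/3 + (2*(-3)²*(-1*(-3) - 1*(-11)))²/3) = -340486 + (-8*9*(3 + 11)/3 - ⅓*312 + (2*9*(3 + 11))²/3) = -340486 + (-8*9*14/3 - 104 + (2*9*14)²/3) = -340486 + (-4/3*252 - 104 + (⅓)*252²) = -340486 + (-336 - 104 + (⅓)*63504) = -340486 + (-336 - 104 + 21168) = -340486 + 20728 = -319758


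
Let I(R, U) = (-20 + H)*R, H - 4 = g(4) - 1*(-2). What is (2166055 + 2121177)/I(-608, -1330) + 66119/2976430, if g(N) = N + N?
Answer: 199388861623/169656510 ≈ 1175.3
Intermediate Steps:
g(N) = 2*N
H = 14 (H = 4 + (2*4 - 1*(-2)) = 4 + (8 + 2) = 4 + 10 = 14)
I(R, U) = -6*R (I(R, U) = (-20 + 14)*R = -6*R)
(2166055 + 2121177)/I(-608, -1330) + 66119/2976430 = (2166055 + 2121177)/((-6*(-608))) + 66119/2976430 = 4287232/3648 + 66119*(1/2976430) = 4287232*(1/3648) + 66119/2976430 = 66988/57 + 66119/2976430 = 199388861623/169656510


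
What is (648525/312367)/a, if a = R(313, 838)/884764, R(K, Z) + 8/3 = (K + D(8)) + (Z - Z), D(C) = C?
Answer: 344274943860/59662097 ≈ 5770.4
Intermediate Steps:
R(K, Z) = 16/3 + K (R(K, Z) = -8/3 + ((K + 8) + (Z - Z)) = -8/3 + ((8 + K) + 0) = -8/3 + (8 + K) = 16/3 + K)
a = 955/2654292 (a = (16/3 + 313)/884764 = (955/3)*(1/884764) = 955/2654292 ≈ 0.00035979)
(648525/312367)/a = (648525/312367)/(955/2654292) = (648525*(1/312367))*(2654292/955) = (648525/312367)*(2654292/955) = 344274943860/59662097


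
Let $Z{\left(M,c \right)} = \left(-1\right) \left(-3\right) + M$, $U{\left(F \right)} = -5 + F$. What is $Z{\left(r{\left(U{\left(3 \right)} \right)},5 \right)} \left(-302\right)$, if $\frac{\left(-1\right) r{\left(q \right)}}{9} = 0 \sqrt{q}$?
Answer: $-906$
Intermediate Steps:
$r{\left(q \right)} = 0$ ($r{\left(q \right)} = - 9 \cdot 0 \sqrt{q} = \left(-9\right) 0 = 0$)
$Z{\left(M,c \right)} = 3 + M$
$Z{\left(r{\left(U{\left(3 \right)} \right)},5 \right)} \left(-302\right) = \left(3 + 0\right) \left(-302\right) = 3 \left(-302\right) = -906$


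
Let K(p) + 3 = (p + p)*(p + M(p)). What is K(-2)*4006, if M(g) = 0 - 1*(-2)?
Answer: -12018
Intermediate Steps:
M(g) = 2 (M(g) = 0 + 2 = 2)
K(p) = -3 + 2*p*(2 + p) (K(p) = -3 + (p + p)*(p + 2) = -3 + (2*p)*(2 + p) = -3 + 2*p*(2 + p))
K(-2)*4006 = (-3 + 2*(-2)² + 4*(-2))*4006 = (-3 + 2*4 - 8)*4006 = (-3 + 8 - 8)*4006 = -3*4006 = -12018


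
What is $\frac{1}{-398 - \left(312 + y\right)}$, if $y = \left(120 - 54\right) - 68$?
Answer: $- \frac{1}{708} \approx -0.0014124$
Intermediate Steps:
$y = -2$ ($y = 66 - 68 = -2$)
$\frac{1}{-398 - \left(312 + y\right)} = \frac{1}{-398 - 310} = \frac{1}{-708} = - \frac{1}{708}$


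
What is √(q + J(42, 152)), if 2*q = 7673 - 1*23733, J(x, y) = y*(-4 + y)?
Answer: √14466 ≈ 120.27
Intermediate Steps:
q = -8030 (q = (7673 - 1*23733)/2 = (7673 - 23733)/2 = (½)*(-16060) = -8030)
√(q + J(42, 152)) = √(-8030 + 152*(-4 + 152)) = √(-8030 + 152*148) = √(-8030 + 22496) = √14466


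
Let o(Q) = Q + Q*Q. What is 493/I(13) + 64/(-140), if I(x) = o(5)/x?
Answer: 44767/210 ≈ 213.18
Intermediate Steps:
o(Q) = Q + Q**2
I(x) = 30/x (I(x) = (5*(1 + 5))/x = (5*6)/x = 30/x)
493/I(13) + 64/(-140) = 493/((30/13)) + 64/(-140) = 493/((30*(1/13))) + 64*(-1/140) = 493/(30/13) - 16/35 = 493*(13/30) - 16/35 = 6409/30 - 16/35 = 44767/210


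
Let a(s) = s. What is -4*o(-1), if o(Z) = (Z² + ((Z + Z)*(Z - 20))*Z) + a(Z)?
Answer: 168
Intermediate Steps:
o(Z) = Z + Z² + 2*Z²*(-20 + Z) (o(Z) = (Z² + ((Z + Z)*(Z - 20))*Z) + Z = (Z² + ((2*Z)*(-20 + Z))*Z) + Z = (Z² + (2*Z*(-20 + Z))*Z) + Z = (Z² + 2*Z²*(-20 + Z)) + Z = Z + Z² + 2*Z²*(-20 + Z))
-4*o(-1) = -(-4)*(1 - 39*(-1) + 2*(-1)²) = -(-4)*(1 + 39 + 2*1) = -(-4)*(1 + 39 + 2) = -(-4)*42 = -4*(-42) = 168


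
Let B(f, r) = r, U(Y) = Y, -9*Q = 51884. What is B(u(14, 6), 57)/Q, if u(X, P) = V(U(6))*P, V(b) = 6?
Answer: -513/51884 ≈ -0.0098874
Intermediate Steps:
Q = -51884/9 (Q = -⅑*51884 = -51884/9 ≈ -5764.9)
u(X, P) = 6*P
B(u(14, 6), 57)/Q = 57/(-51884/9) = 57*(-9/51884) = -513/51884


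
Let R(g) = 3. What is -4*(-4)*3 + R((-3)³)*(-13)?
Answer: 9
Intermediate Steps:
-4*(-4)*3 + R((-3)³)*(-13) = -4*(-4)*3 + 3*(-13) = 16*3 - 39 = 48 - 39 = 9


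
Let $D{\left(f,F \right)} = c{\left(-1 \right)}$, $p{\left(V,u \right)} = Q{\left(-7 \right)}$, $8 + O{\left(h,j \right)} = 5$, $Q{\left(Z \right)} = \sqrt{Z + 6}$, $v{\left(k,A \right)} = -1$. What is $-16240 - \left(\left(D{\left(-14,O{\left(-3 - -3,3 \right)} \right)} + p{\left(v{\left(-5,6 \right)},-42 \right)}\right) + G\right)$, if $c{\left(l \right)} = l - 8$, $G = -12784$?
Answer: $-3447 - i \approx -3447.0 - 1.0 i$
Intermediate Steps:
$Q{\left(Z \right)} = \sqrt{6 + Z}$
$c{\left(l \right)} = -8 + l$
$O{\left(h,j \right)} = -3$ ($O{\left(h,j \right)} = -8 + 5 = -3$)
$p{\left(V,u \right)} = i$ ($p{\left(V,u \right)} = \sqrt{6 - 7} = \sqrt{-1} = i$)
$D{\left(f,F \right)} = -9$ ($D{\left(f,F \right)} = -8 - 1 = -9$)
$-16240 - \left(\left(D{\left(-14,O{\left(-3 - -3,3 \right)} \right)} + p{\left(v{\left(-5,6 \right)},-42 \right)}\right) + G\right) = -16240 - \left(\left(-9 + i\right) - 12784\right) = -16240 - \left(-12793 + i\right) = -16240 + \left(12793 - i\right) = -3447 - i$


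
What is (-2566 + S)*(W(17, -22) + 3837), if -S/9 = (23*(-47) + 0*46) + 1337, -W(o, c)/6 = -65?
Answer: -20585490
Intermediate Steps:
W(o, c) = 390 (W(o, c) = -6*(-65) = 390)
S = -2304 (S = -9*((23*(-47) + 0*46) + 1337) = -9*((-1081 + 0) + 1337) = -9*(-1081 + 1337) = -9*256 = -2304)
(-2566 + S)*(W(17, -22) + 3837) = (-2566 - 2304)*(390 + 3837) = -4870*4227 = -20585490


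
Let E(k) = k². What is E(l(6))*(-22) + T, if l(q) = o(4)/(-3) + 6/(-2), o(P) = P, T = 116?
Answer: -2674/9 ≈ -297.11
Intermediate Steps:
l(q) = -13/3 (l(q) = 4/(-3) + 6/(-2) = 4*(-⅓) + 6*(-½) = -4/3 - 3 = -13/3)
E(l(6))*(-22) + T = (-13/3)²*(-22) + 116 = (169/9)*(-22) + 116 = -3718/9 + 116 = -2674/9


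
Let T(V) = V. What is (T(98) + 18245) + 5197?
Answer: 23540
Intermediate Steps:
(T(98) + 18245) + 5197 = (98 + 18245) + 5197 = 18343 + 5197 = 23540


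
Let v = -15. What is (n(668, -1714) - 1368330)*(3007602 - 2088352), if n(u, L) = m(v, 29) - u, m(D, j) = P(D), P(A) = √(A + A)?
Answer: -1258451411500 + 919250*I*√30 ≈ -1.2585e+12 + 5.0349e+6*I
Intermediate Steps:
P(A) = √2*√A (P(A) = √(2*A) = √2*√A)
m(D, j) = √2*√D
n(u, L) = -u + I*√30 (n(u, L) = √2*√(-15) - u = √2*(I*√15) - u = I*√30 - u = -u + I*√30)
(n(668, -1714) - 1368330)*(3007602 - 2088352) = ((-1*668 + I*√30) - 1368330)*(3007602 - 2088352) = ((-668 + I*√30) - 1368330)*919250 = (-1368998 + I*√30)*919250 = -1258451411500 + 919250*I*√30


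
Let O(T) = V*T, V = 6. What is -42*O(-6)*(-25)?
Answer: -37800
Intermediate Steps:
O(T) = 6*T
-42*O(-6)*(-25) = -252*(-6)*(-25) = -42*(-36)*(-25) = 1512*(-25) = -37800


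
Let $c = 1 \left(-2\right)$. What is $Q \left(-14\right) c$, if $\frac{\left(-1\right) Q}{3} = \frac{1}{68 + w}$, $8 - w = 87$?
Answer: $\frac{84}{11} \approx 7.6364$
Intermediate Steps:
$w = -79$ ($w = 8 - 87 = -79$)
$c = -2$
$Q = \frac{3}{11}$ ($Q = - \frac{3}{68 - 79} = - \frac{3}{-11} = \left(-3\right) \left(- \frac{1}{11}\right) = \frac{3}{11} \approx 0.27273$)
$Q \left(-14\right) c = \frac{3}{11} \left(-14\right) \left(-2\right) = \left(- \frac{42}{11}\right) \left(-2\right) = \frac{84}{11}$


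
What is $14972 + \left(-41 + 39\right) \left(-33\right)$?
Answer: $15038$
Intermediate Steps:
$14972 + \left(-41 + 39\right) \left(-33\right) = 14972 - -66 = 14972 + 66 = 15038$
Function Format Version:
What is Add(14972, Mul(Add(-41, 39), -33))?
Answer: 15038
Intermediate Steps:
Add(14972, Mul(Add(-41, 39), -33)) = Add(14972, Mul(-2, -33)) = Add(14972, 66) = 15038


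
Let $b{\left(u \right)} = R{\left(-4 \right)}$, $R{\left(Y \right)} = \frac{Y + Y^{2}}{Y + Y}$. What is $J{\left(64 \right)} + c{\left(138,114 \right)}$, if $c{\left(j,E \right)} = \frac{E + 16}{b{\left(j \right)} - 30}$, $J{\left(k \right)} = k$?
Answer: $\frac{3772}{63} \approx 59.873$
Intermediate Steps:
$R{\left(Y \right)} = \frac{Y + Y^{2}}{2 Y}$
$b{\left(u \right)} = - \frac{3}{2}$ ($b{\left(u \right)} = \frac{1}{2} + \frac{1}{2} \left(-4\right) = \frac{1}{2} - 2 = - \frac{3}{2}$)
$c{\left(j,E \right)} = - \frac{32}{63} - \frac{2 E}{63}$ ($c{\left(j,E \right)} = \frac{E + 16}{- \frac{3}{2} - 30} = \frac{16 + E}{- \frac{63}{2}} = \left(16 + E\right) \left(- \frac{2}{63}\right) = - \frac{32}{63} - \frac{2 E}{63}$)
$J{\left(64 \right)} + c{\left(138,114 \right)} = 64 - \frac{260}{63} = \frac{3772}{63}$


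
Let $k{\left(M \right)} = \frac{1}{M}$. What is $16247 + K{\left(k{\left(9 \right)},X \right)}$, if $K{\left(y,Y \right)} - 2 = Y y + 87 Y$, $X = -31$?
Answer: $\frac{121937}{9} \approx 13549.0$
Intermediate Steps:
$K{\left(y,Y \right)} = 2 + 87 Y + Y y$ ($K{\left(y,Y \right)} = 2 + \left(Y y + 87 Y\right) = 2 + \left(87 Y + Y y\right) = 2 + 87 Y + Y y$)
$16247 + K{\left(k{\left(9 \right)},X \right)} = 16247 + \left(2 + 87 \left(-31\right) - \frac{31}{9}\right) = 16247 - \frac{24286}{9} = \frac{121937}{9}$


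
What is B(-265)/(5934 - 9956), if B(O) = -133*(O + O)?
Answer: -35245/2011 ≈ -17.526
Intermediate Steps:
B(O) = -266*O
B(-265)/(5934 - 9956) = (-266*(-265))/(5934 - 9956) = 70490/(-4022) = 70490*(-1/4022) = -35245/2011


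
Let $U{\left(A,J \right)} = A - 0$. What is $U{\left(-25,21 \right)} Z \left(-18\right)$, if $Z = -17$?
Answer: $-7650$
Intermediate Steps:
$U{\left(A,J \right)} = A$ ($U{\left(A,J \right)} = A + 0 = A$)
$U{\left(-25,21 \right)} Z \left(-18\right) = - 25 \left(\left(-17\right) \left(-18\right)\right) = \left(-25\right) 306 = -7650$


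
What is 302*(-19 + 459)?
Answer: 132880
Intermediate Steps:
302*(-19 + 459) = 302*440 = 132880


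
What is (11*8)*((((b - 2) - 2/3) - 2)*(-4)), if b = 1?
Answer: 3872/3 ≈ 1290.7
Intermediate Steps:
(11*8)*((((b - 2) - 2/3) - 2)*(-4)) = (11*8)*((((1 - 2) - 2/3) - 2)*(-4)) = 88*(((-1 - 2*1/3) - 2)*(-4)) = 88*(((-1 - 2/3) - 2)*(-4)) = 88*((-5/3 - 2)*(-4)) = 88*(-11/3*(-4)) = 88*(44/3) = 3872/3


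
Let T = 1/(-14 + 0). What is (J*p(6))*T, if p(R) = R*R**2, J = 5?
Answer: -540/7 ≈ -77.143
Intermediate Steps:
T = -1/14 (T = 1/(-14) = -1/14 ≈ -0.071429)
p(R) = R**3
(J*p(6))*T = (5*6**3)*(-1/14) = (5*216)*(-1/14) = 1080*(-1/14) = -540/7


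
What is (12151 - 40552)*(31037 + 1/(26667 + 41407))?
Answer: -60005994600339/68074 ≈ -8.8148e+8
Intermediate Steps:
(12151 - 40552)*(31037 + 1/(26667 + 41407)) = -28401*(31037 + 1/68074) = -28401*2112812739/68074 = -60005994600339/68074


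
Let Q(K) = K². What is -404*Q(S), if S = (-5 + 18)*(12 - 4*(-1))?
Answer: -17478656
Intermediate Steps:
S = 208 (S = 13*(12 + 4) = 13*16 = 208)
-404*Q(S) = -404*208² = -404*43264 = -17478656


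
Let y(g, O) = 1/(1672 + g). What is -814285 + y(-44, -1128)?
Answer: -1325655979/1628 ≈ -8.1429e+5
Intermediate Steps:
-814285 + y(-44, -1128) = -814285 + 1/(1672 - 44) = -814285 + 1/1628 = -1325655979/1628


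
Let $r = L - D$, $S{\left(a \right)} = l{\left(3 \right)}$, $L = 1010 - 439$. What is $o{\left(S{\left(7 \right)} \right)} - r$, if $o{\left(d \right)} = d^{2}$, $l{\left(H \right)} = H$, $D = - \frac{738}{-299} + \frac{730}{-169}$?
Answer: $- \frac{2191690}{3887} \approx -563.85$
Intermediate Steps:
$D = - \frac{7196}{3887}$ ($D = \left(-738\right) \left(- \frac{1}{299}\right) + 730 \left(- \frac{1}{169}\right) = \frac{738}{299} - \frac{730}{169} = - \frac{7196}{3887} \approx -1.8513$)
$L = 571$
$S{\left(a \right)} = 3$
$r = \frac{2226673}{3887}$ ($r = 571 - - \frac{7196}{3887} = 571 + \frac{7196}{3887} = \frac{2226673}{3887} \approx 572.85$)
$o{\left(S{\left(7 \right)} \right)} - r = 3^{2} - \frac{2226673}{3887} = 9 - \frac{2226673}{3887} = - \frac{2191690}{3887}$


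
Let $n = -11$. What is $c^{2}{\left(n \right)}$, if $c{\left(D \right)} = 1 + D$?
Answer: $100$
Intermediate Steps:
$c^{2}{\left(n \right)} = \left(1 - 11\right)^{2} = \left(-10\right)^{2} = 100$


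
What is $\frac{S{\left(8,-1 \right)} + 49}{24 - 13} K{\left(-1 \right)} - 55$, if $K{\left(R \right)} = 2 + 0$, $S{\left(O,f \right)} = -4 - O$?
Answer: $- \frac{531}{11} \approx -48.273$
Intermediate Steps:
$K{\left(R \right)} = 2$
$\frac{S{\left(8,-1 \right)} + 49}{24 - 13} K{\left(-1 \right)} - 55 = \frac{\left(-4 - 8\right) + 49}{24 - 13} \cdot 2 - 55 = \frac{\left(-4 - 8\right) + 49}{11} \cdot 2 - 55 = \left(-12 + 49\right) \frac{1}{11} \cdot 2 - 55 = 37 \cdot \frac{1}{11} \cdot 2 - 55 = \frac{37}{11} \cdot 2 - 55 = \frac{74}{11} - 55 = - \frac{531}{11}$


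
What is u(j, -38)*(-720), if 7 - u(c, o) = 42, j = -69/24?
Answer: 25200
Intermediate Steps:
j = -23/8 (j = -69*1/24 = -23/8 ≈ -2.8750)
u(c, o) = -35 (u(c, o) = 7 - 1*42 = 7 - 42 = -35)
u(j, -38)*(-720) = -35*(-720) = 25200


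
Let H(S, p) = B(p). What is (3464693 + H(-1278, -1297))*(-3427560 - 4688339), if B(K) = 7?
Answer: -28119155265300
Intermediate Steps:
H(S, p) = 7
(3464693 + H(-1278, -1297))*(-3427560 - 4688339) = (3464693 + 7)*(-3427560 - 4688339) = 3464700*(-8115899) = -28119155265300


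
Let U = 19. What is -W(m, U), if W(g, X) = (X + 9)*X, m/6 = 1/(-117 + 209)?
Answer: -532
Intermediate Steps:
m = 3/46 (m = 6/(-117 + 209) = 6/92 = 6*(1/92) = 3/46 ≈ 0.065217)
W(g, X) = X*(9 + X) (W(g, X) = (9 + X)*X = X*(9 + X))
-W(m, U) = -19*(9 + 19) = -19*28 = -1*532 = -532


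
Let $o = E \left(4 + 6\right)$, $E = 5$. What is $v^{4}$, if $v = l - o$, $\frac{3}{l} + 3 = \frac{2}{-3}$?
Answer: $\frac{97644375361}{14641} \approx 6.6692 \cdot 10^{6}$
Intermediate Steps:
$o = 50$ ($o = 5 \left(4 + 6\right) = 5 \cdot 10 = 50$)
$l = - \frac{9}{11}$ ($l = \frac{3}{-3 + \frac{2}{-3}} = \frac{3}{-3 + 2 \left(- \frac{1}{3}\right)} = \frac{3}{-3 - \frac{2}{3}} = \frac{3}{- \frac{11}{3}} = 3 \left(- \frac{3}{11}\right) = - \frac{9}{11} \approx -0.81818$)
$v = - \frac{559}{11}$ ($v = - \frac{9}{11} - 50 = - \frac{559}{11} \approx -50.818$)
$v^{4} = \left(- \frac{559}{11}\right)^{4} = \frac{97644375361}{14641}$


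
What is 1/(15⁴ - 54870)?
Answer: -1/4245 ≈ -0.00023557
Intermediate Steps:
1/(15⁴ - 54870) = 1/(50625 - 54870) = 1/(-4245) = -1/4245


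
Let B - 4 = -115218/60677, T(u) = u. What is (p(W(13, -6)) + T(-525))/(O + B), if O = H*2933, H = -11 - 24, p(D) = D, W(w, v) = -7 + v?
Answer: 32644226/6228669945 ≈ 0.0052410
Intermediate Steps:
H = -35
O = -102655 (O = -35*2933 = -102655)
B = 127490/60677 (B = 4 - 115218/60677 = 127490/60677 ≈ 2.1011)
(p(W(13, -6)) + T(-525))/(O + B) = ((-7 - 6) - 525)/(-102655 + 127490/60677) = (-13 - 525)/(-6228669945/60677) = -538*(-60677/6228669945) = 32644226/6228669945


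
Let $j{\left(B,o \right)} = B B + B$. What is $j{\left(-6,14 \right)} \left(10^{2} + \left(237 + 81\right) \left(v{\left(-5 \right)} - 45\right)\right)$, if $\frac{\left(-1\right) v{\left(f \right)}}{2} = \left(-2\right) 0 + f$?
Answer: $-330900$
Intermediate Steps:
$j{\left(B,o \right)} = B + B^{2}$ ($j{\left(B,o \right)} = B^{2} + B = B + B^{2}$)
$v{\left(f \right)} = - 2 f$ ($v{\left(f \right)} = - 2 \left(\left(-2\right) 0 + f\right) = - 2 \left(0 + f\right) = - 2 f$)
$j{\left(-6,14 \right)} \left(10^{2} + \left(237 + 81\right) \left(v{\left(-5 \right)} - 45\right)\right) = - 6 \left(1 - 6\right) \left(10^{2} + \left(237 + 81\right) \left(\left(-2\right) \left(-5\right) - 45\right)\right) = \left(-6\right) \left(-5\right) \left(100 + 318 \left(10 - 45\right)\right) = 30 \left(100 + 318 \left(-35\right)\right) = 30 \left(100 - 11130\right) = 30 \left(-11030\right) = -330900$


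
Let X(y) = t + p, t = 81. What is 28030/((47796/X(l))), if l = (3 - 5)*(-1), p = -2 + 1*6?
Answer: 1191275/23898 ≈ 49.848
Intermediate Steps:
p = 4 (p = -2 + 6 = 4)
l = 2 (l = -2*(-1) = 2)
X(y) = 85 (X(y) = 81 + 4 = 85)
28030/((47796/X(l))) = 28030/((47796/85)) = 28030/((47796*(1/85))) = 28030/(47796/85) = 28030*(85/47796) = 1191275/23898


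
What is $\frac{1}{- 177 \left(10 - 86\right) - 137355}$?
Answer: $- \frac{1}{123903} \approx -8.0708 \cdot 10^{-6}$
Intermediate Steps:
$\frac{1}{- 177 \left(10 - 86\right) - 137355} = \frac{1}{\left(-177\right) \left(-76\right) - 137355} = \frac{1}{13452 - 137355} = \frac{1}{-123903} = - \frac{1}{123903}$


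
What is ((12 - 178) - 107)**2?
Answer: 74529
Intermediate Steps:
((12 - 178) - 107)**2 = (-166 - 107)**2 = (-273)**2 = 74529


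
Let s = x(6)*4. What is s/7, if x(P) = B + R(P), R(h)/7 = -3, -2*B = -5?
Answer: -74/7 ≈ -10.571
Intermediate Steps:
B = 5/2 (B = -1/2*(-5) = 5/2 ≈ 2.5000)
R(h) = -21 (R(h) = 7*(-3) = -21)
x(P) = -37/2 (x(P) = 5/2 - 21 = -37/2)
s = -74 (s = -37/2*4 = -74)
s/7 = -74/7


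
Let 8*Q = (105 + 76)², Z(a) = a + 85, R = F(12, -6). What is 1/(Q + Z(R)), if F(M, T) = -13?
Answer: 8/33337 ≈ 0.00023997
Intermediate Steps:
R = -13
Z(a) = 85 + a
Q = 32761/8 (Q = (105 + 76)²/8 = (⅛)*181² = (⅛)*32761 = 32761/8 ≈ 4095.1)
1/(Q + Z(R)) = 1/(32761/8 + (85 - 13)) = 1/(32761/8 + 72) = 1/(33337/8) = 8/33337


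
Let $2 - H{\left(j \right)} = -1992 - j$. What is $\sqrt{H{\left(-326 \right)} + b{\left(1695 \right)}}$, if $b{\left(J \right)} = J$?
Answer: $\sqrt{3363} \approx 57.991$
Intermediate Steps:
$H{\left(j \right)} = 1994 + j$ ($H{\left(j \right)} = 2 - \left(-1992 - j\right) = 2 + \left(1992 + j\right) = 1994 + j$)
$\sqrt{H{\left(-326 \right)} + b{\left(1695 \right)}} = \sqrt{\left(1994 - 326\right) + 1695} = \sqrt{1668 + 1695} = \sqrt{3363}$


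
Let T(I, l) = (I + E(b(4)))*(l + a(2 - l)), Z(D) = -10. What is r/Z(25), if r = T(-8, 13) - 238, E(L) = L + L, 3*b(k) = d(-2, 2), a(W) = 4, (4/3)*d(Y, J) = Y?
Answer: 391/10 ≈ 39.100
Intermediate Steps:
d(Y, J) = 3*Y/4
b(k) = -½ (b(k) = ((¾)*(-2))/3 = (⅓)*(-3/2) = -½)
E(L) = 2*L
T(I, l) = (-1 + I)*(4 + l) (T(I, l) = (I + 2*(-½))*(l + 4) = (I - 1)*(4 + l) = (-1 + I)*(4 + l))
r = -391 (r = (-4 - 1*13 + 4*(-8) - 8*13) - 238 = (-4 - 13 - 32 - 104) - 238 = -153 - 238 = -391)
r/Z(25) = -391/(-10) = -391*(-⅒) = 391/10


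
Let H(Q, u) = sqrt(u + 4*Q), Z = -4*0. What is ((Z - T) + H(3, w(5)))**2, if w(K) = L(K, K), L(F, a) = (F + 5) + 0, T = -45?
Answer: (45 + sqrt(22))**2 ≈ 2469.1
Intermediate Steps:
Z = 0
L(F, a) = 5 + F (L(F, a) = (5 + F) + 0 = 5 + F)
w(K) = 5 + K
((Z - T) + H(3, w(5)))**2 = ((0 - 1*(-45)) + sqrt((5 + 5) + 4*3))**2 = ((0 + 45) + sqrt(10 + 12))**2 = (45 + sqrt(22))**2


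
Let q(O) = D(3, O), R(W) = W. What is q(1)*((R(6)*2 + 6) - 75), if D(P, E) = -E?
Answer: 57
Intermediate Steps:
q(O) = -O
q(1)*((R(6)*2 + 6) - 75) = (-1*1)*((6*2 + 6) - 75) = -((12 + 6) - 75) = -(18 - 75) = -1*(-57) = 57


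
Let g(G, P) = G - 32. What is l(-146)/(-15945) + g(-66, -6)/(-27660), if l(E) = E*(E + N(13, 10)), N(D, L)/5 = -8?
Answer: -4997149/2940258 ≈ -1.6996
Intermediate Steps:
N(D, L) = -40 (N(D, L) = 5*(-8) = -40)
g(G, P) = -32 + G
l(E) = E*(-40 + E) (l(E) = E*(E - 40) = E*(-40 + E))
l(-146)/(-15945) + g(-66, -6)/(-27660) = -146*(-40 - 146)/(-15945) + (-32 - 66)/(-27660) = -146*(-186)*(-1/15945) - 98*(-1/27660) = 27156*(-1/15945) + 49/13830 = -9052/5315 + 49/13830 = -4997149/2940258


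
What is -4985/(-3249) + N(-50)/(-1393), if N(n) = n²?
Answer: -1178395/4525857 ≈ -0.26037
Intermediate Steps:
-4985/(-3249) + N(-50)/(-1393) = -4985/(-3249) + (-50)²/(-1393) = -4985*(-1/3249) + 2500*(-1/1393) = 4985/3249 - 2500/1393 = -1178395/4525857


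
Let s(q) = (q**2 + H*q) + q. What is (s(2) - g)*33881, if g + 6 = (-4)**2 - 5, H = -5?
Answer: -304929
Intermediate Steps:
s(q) = q**2 - 4*q (s(q) = (q**2 - 5*q) + q = q**2 - 4*q)
g = 5 (g = -6 + ((-4)**2 - 5) = -6 + (16 - 5) = -6 + 11 = 5)
(s(2) - g)*33881 = (2*(-4 + 2) - 1*5)*33881 = (2*(-2) - 5)*33881 = (-4 - 5)*33881 = -9*33881 = -304929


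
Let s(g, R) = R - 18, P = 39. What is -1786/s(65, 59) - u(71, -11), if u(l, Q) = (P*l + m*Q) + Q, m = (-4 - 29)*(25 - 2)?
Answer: -457173/41 ≈ -11151.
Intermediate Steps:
s(g, R) = -18 + R
m = -759 (m = -33*23 = -759)
u(l, Q) = -758*Q + 39*l (u(l, Q) = (39*l - 759*Q) + Q = (-759*Q + 39*l) + Q = -758*Q + 39*l)
-1786/s(65, 59) - u(71, -11) = -1786/(-18 + 59) - (-758*(-11) + 39*71) = -1786/41 - (8338 + 2769) = -1786*1/41 - 1*11107 = -1786/41 - 11107 = -457173/41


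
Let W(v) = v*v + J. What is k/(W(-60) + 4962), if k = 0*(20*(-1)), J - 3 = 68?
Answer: 0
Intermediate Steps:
J = 71 (J = 3 + 68 = 71)
k = 0 (k = 0*(-20) = 0)
W(v) = 71 + v**2 (W(v) = v*v + 71 = v**2 + 71 = 71 + v**2)
k/(W(-60) + 4962) = 0/((71 + (-60)**2) + 4962) = 0/((71 + 3600) + 4962) = 0/(3671 + 4962) = 0/8633 = 0*(1/8633) = 0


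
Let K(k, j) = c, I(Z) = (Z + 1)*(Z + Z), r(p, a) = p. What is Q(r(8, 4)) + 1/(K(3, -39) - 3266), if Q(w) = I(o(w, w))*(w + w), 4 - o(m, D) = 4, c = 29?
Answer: -1/3237 ≈ -0.00030893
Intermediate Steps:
o(m, D) = 0 (o(m, D) = 4 - 1*4 = 4 - 4 = 0)
I(Z) = 2*Z*(1 + Z) (I(Z) = (1 + Z)*(2*Z) = 2*Z*(1 + Z))
K(k, j) = 29
Q(w) = 0 (Q(w) = (2*0*(1 + 0))*(w + w) = (2*0*1)*(2*w) = 0*(2*w) = 0)
Q(r(8, 4)) + 1/(K(3, -39) - 3266) = 0 + 1/(29 - 3266) = 0 + 1/(-3237) = 0 - 1/3237 = -1/3237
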